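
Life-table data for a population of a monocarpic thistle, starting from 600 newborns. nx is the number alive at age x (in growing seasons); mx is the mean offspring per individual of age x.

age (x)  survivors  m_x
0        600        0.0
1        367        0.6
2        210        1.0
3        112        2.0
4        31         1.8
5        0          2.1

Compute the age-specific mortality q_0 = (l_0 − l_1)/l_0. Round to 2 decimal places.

0.39

lx = nx/n0 = nx/600: 1, 0.61167…, 0.35, 0.18667…, 0.05167…, 0
q_0 = (l_0 − l_1) / l_0 = (1 − 0.611667…) / 1
     = 0.388333… / 1 = 0.388333… → 0.39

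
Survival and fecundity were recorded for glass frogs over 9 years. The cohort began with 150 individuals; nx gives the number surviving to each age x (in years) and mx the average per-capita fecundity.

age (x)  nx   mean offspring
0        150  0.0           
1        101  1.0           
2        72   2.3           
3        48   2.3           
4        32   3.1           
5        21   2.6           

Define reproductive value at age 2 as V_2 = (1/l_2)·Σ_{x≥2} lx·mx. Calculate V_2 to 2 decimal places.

5.97

lx = nx/n0 = nx/150: 1, 0.67333…, 0.48, 0.32, 0.21333…, 0.14
lx·mx for x ≥ 2: 1.104, 0.736, 0.661333…, 0.364 → sum = 2.865333…
V_2 = 2.865333… / l_2 = 2.865333… / 0.48 = 5.969444… → 5.97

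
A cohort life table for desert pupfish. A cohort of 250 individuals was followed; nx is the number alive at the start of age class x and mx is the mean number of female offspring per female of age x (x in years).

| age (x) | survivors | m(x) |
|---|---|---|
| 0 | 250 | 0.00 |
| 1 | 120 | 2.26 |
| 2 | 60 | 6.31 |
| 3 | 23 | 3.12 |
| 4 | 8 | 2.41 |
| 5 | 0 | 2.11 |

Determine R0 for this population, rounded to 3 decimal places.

lx = nx/n0 = nx/250: 1, 0.48, 0.24, 0.092, 0.032, 0
lx·mx by age: 0, 1.0848, 1.5144, 0.28704, 0.07712, 0
R0 = Σ lx·mx = 2.96336 → 2.963

2.963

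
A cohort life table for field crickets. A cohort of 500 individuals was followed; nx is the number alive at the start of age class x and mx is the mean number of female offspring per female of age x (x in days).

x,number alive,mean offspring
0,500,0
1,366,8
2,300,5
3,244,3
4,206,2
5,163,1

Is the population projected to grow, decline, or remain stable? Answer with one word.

growing

lx = nx/n0 = nx/500: 1, 0.732, 0.6, 0.488, 0.412, 0.326
R0 = Σ lx·mx = 0 + 5.856 + 3 + 1.464 + 0.824 + 0.326 = 11.47
R0 > 1, so the population is growing.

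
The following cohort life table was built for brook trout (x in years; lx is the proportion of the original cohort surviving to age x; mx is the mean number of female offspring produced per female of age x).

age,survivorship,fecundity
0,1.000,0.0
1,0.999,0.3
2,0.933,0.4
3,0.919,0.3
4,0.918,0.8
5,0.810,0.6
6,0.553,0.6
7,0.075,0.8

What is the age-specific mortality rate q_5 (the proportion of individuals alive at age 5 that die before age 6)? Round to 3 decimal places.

0.317

q_5 = (l_5 − l_6) / l_5 = (0.81 − 0.553) / 0.81
     = 0.257 / 0.81 = 0.317284… → 0.317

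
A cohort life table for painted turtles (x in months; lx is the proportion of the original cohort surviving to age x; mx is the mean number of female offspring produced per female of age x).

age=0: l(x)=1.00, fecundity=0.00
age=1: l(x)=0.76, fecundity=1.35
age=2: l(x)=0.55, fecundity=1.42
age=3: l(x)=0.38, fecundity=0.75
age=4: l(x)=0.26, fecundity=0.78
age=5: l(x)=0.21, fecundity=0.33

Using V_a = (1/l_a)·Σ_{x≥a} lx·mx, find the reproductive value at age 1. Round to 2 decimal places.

3.11

lx·mx for x ≥ 1: 1.026, 0.781, 0.285, 0.2028, 0.0693 → sum = 2.3641
V_1 = 2.3641 / l_1 = 2.3641 / 0.76 = 3.110658… → 3.11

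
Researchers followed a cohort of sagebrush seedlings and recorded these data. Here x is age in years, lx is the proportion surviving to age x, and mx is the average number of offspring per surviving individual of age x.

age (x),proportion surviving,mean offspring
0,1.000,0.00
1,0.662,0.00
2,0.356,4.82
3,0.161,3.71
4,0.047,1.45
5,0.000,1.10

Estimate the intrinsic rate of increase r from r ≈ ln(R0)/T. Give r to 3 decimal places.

0.376

R0 = Σ lx·mx = 0 + 0 + 1.71592 + 0.59731 + 0.06815 + 0 = 2.38138
Σ x·lx·mx = 5.49637; T = 5.49637/2.38138 = 2.30806…
r ≈ ln(R0)/T = ln(2.38138)/2.30806… = 0.37593… → 0.376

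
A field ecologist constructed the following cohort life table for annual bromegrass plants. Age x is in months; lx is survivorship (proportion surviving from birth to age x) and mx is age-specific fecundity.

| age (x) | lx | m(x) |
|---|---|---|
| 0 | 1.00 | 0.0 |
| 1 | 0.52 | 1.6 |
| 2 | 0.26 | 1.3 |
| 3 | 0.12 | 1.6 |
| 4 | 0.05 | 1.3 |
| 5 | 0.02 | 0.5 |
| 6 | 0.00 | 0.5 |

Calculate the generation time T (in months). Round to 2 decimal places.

lx·mx: 0, 0.832, 0.338, 0.192, 0.065, 0.01, 0 → R0 = 1.437
x·lx·mx: 0, 0.832, 0.676, 0.576, 0.26, 0.05, 0 → Σ = 2.394
T = 2.394 / 1.437 = 1.665971… → 1.67

1.67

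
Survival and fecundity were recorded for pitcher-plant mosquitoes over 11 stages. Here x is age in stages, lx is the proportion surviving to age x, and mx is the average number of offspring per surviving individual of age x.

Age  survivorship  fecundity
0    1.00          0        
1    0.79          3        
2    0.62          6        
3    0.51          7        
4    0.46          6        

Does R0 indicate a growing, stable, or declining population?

growing

R0 = Σ lx·mx = 0 + 2.37 + 3.72 + 3.57 + 2.76 = 12.42
R0 > 1, so the population is growing.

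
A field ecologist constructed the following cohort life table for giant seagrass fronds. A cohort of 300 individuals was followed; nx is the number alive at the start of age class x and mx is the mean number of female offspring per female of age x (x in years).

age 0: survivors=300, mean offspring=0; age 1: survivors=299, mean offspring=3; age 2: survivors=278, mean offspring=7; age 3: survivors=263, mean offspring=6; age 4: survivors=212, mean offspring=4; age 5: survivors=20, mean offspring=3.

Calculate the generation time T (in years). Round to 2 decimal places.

2.48

lx = nx/n0 = nx/300: 1, 0.99667…, 0.92667…, 0.87667…, 0.70667…, 0.06667…
lx·mx: 0, 2.99…, 6.486667…, 5.26…, 2.826667…, 0.2… → R0 = 17.763333…
x·lx·mx: 0, 2.99…, 12.973333…, 15.78…, 11.306667…, 1… → Σ = 44.05…
T = 44.05… / 17.763333… = 2.479827… → 2.48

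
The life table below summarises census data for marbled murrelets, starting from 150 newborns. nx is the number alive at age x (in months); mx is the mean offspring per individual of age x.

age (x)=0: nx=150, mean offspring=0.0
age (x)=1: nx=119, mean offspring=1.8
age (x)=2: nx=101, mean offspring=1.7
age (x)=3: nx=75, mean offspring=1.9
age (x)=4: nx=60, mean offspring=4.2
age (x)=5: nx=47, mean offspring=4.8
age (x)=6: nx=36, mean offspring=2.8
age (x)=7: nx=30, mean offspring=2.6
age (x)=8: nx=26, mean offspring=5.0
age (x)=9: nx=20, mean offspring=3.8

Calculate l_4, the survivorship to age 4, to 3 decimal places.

l_4 = n_4/n_0 = 60/150 = 0.4 → 0.400

0.400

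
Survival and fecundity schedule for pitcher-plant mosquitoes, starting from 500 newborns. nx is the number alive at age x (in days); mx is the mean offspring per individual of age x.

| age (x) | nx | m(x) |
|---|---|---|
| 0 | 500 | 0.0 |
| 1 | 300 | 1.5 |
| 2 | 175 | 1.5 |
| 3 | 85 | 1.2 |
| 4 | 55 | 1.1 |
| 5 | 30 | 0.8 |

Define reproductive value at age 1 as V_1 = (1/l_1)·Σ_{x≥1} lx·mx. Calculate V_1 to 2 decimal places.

lx = nx/n0 = nx/500: 1, 0.6, 0.35, 0.17, 0.11, 0.06
lx·mx for x ≥ 1: 0.9, 0.525, 0.204, 0.121, 0.048 → sum = 1.798
V_1 = 1.798 / l_1 = 1.798 / 0.6 = 2.996667… → 3.00

3.00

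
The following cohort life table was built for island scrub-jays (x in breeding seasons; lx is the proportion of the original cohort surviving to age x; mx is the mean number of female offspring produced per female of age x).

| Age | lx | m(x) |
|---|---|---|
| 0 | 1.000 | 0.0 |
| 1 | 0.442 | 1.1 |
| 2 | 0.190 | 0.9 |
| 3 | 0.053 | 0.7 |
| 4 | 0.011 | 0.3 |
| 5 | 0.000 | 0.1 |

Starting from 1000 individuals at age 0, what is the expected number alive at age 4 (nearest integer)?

11

Expected survivors = N0 · l_4 = 1000 × 0.011 = 11 → 11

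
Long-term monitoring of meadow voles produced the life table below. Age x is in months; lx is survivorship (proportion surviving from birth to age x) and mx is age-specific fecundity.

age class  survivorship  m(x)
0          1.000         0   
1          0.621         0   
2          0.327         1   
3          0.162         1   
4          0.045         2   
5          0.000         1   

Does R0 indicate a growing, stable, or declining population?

declining

R0 = Σ lx·mx = 0 + 0 + 0.327 + 0.162 + 0.09 + 0 = 0.579
R0 < 1, so the population is declining.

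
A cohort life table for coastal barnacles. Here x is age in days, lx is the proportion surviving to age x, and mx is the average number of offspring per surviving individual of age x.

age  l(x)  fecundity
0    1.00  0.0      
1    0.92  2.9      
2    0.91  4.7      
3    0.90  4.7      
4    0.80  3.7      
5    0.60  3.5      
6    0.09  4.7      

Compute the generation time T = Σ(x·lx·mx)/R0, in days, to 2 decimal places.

lx·mx: 0, 2.668, 4.277, 4.23, 2.96, 2.1, 0.423 → R0 = 16.658
x·lx·mx: 0, 2.668, 8.554, 12.69, 11.84, 10.5, 2.538 → Σ = 48.79
T = 48.79 / 16.658 = 2.928923… → 2.93

2.93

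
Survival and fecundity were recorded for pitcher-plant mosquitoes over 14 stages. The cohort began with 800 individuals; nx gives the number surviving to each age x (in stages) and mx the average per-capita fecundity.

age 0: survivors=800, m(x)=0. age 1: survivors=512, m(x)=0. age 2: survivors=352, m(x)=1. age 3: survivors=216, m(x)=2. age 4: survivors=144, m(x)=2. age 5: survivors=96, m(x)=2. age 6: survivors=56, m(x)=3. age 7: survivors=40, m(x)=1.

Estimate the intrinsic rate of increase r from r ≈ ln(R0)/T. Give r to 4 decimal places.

lx = nx/n0 = nx/800: 1, 0.64, 0.44, 0.27, 0.18, 0.12, 0.07, 0.05
R0 = Σ lx·mx = 0 + 0 + 0.44 + 0.54 + 0.36 + 0.24 + 0.21 + 0.05 = 1.84
Σ x·lx·mx = 6.75; T = 6.75/1.84 = 3.66848…
r ≈ ln(R0)/T = ln(1.84)/3.66848… = 0.166218… → 0.1662

0.1662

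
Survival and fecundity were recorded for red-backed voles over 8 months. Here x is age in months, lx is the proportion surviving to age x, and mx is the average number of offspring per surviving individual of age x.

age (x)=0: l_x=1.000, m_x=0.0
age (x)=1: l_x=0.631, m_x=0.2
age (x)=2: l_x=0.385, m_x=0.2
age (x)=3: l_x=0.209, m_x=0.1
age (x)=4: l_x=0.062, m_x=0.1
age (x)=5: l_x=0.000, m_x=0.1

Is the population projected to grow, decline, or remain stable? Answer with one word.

R0 = Σ lx·mx = 0 + 0.1262 + 0.077 + 0.0209 + 0.0062 + 0 = 0.2303
R0 < 1, so the population is declining.

declining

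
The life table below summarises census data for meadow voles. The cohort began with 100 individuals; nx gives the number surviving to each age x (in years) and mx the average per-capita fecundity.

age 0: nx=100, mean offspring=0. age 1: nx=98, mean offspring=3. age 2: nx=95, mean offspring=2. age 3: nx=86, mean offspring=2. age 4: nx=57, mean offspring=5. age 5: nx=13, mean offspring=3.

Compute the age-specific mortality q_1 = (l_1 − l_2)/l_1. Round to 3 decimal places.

0.031

lx = nx/n0 = nx/100: 1, 0.98, 0.95, 0.86, 0.57, 0.13
q_1 = (l_1 − l_2) / l_1 = (0.98 − 0.95) / 0.98
     = 0.03 / 0.98 = 0.030612… → 0.031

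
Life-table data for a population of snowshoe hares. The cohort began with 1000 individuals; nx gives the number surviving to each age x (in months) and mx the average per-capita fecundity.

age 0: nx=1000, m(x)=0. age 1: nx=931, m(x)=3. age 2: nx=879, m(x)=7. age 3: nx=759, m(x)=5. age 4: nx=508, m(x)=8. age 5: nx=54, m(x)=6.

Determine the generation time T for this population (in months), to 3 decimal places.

2.590

lx = nx/n0 = nx/1000: 1, 0.931, 0.879, 0.759, 0.508, 0.054
lx·mx: 0, 2.793, 6.153, 3.795, 4.064, 0.324 → R0 = 17.129
x·lx·mx: 0, 2.793, 12.306, 11.385, 16.256, 1.62 → Σ = 44.36
T = 44.36 / 17.129 = 2.58976… → 2.590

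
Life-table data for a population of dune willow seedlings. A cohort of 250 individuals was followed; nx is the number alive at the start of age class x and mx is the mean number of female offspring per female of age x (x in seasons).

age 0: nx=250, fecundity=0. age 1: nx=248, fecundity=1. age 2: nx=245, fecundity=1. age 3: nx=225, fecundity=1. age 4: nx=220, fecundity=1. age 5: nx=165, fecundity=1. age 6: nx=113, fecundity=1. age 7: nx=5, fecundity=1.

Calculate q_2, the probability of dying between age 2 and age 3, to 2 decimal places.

0.08

lx = nx/n0 = nx/250: 1, 0.992, 0.98, 0.9, 0.88, 0.66, 0.452, 0.02
q_2 = (l_2 − l_3) / l_2 = (0.98 − 0.9) / 0.98
     = 0.08 / 0.98 = 0.081633… → 0.08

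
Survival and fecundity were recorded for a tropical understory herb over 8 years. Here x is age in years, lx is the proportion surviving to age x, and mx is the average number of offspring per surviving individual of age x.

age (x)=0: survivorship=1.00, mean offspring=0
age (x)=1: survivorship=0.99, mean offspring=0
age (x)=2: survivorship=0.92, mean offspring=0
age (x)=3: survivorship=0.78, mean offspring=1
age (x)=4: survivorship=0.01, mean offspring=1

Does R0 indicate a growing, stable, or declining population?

R0 = Σ lx·mx = 0 + 0 + 0 + 0.78 + 0.01 = 0.79
R0 < 1, so the population is declining.

declining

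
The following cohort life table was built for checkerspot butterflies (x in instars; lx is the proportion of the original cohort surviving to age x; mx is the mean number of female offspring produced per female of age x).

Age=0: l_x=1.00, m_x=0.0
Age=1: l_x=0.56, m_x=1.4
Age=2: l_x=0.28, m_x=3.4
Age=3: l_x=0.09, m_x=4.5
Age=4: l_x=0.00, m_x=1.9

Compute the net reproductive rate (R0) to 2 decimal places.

lx·mx by age: 0, 0.784, 0.952, 0.405, 0
R0 = Σ lx·mx = 2.141 → 2.14

2.14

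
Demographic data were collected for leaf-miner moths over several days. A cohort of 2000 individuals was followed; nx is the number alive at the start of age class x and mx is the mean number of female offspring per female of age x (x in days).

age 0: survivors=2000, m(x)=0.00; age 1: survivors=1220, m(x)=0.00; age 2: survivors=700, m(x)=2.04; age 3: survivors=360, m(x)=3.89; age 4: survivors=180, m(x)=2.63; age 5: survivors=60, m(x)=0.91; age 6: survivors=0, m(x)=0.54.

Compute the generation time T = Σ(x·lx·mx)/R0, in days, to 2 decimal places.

2.75

lx = nx/n0 = nx/2000: 1, 0.61, 0.35, 0.18, 0.09, 0.03, 0
lx·mx: 0, 0, 0.714, 0.7002, 0.2367, 0.0273, 0 → R0 = 1.6782
x·lx·mx: 0, 0, 1.428, 2.1006, 0.9468, 0.1365, 0 → Σ = 4.6119
T = 4.6119 / 1.6782 = 2.748123… → 2.75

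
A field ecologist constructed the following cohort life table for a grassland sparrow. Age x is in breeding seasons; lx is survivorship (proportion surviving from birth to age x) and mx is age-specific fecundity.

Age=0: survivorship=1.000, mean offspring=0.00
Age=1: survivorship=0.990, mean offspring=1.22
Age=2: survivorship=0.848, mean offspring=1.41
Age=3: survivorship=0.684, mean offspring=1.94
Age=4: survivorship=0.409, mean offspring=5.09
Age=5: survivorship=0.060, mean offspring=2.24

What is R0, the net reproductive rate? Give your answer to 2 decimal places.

lx·mx by age: 0, 1.2078, 1.19568, 1.32696, 2.08181, 0.1344
R0 = Σ lx·mx = 5.94665 → 5.95

5.95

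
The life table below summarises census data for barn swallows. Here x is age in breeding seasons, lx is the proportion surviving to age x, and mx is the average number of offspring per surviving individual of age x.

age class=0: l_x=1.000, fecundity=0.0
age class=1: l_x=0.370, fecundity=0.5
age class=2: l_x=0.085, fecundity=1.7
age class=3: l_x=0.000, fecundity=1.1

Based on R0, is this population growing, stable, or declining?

declining

R0 = Σ lx·mx = 0 + 0.185 + 0.1445 + 0 = 0.3295
R0 < 1, so the population is declining.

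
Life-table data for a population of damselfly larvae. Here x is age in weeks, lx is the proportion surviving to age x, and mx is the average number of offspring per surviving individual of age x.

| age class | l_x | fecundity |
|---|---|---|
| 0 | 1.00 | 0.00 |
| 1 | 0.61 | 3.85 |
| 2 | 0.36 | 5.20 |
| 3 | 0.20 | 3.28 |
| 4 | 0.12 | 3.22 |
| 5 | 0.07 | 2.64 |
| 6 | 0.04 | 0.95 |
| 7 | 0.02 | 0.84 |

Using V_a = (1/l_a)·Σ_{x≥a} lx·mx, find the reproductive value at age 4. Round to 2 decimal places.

lx·mx for x ≥ 4: 0.3864, 0.1848, 0.038, 0.0168 → sum = 0.626
V_4 = 0.626 / l_4 = 0.626 / 0.12 = 5.216667… → 5.22

5.22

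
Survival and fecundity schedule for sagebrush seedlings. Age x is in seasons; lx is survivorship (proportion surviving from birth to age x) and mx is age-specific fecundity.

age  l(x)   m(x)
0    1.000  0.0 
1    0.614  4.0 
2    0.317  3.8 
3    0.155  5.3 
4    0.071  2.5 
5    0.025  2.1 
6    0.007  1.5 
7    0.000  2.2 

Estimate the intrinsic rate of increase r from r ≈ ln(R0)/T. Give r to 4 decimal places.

0.8764

R0 = Σ lx·mx = 0 + 2.456 + 1.2046 + 0.8215 + 0.1775 + 0.0525 + 0.0105 + 0 = 4.7226
Σ x·lx·mx = 8.3652; T = 8.3652/4.7226 = 1.77131…
r ≈ ln(R0)/T = ln(4.7226)/1.77131… = 0.876389… → 0.8764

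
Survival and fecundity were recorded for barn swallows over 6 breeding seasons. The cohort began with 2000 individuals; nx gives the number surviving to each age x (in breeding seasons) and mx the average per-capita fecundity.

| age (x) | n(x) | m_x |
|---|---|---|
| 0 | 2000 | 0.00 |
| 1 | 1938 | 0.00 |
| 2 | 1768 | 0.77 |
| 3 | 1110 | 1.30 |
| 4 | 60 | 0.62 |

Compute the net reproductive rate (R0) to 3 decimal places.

1.421

lx = nx/n0 = nx/2000: 1, 0.969, 0.884, 0.555, 0.03
lx·mx by age: 0, 0, 0.68068, 0.7215, 0.0186
R0 = Σ lx·mx = 1.42078 → 1.421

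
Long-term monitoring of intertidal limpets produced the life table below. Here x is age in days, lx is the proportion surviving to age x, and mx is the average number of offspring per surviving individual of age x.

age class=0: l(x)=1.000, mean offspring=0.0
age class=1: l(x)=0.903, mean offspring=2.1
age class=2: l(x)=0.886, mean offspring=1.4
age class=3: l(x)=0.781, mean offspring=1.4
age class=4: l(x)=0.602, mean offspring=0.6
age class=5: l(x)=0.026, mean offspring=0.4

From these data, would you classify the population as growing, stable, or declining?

growing

R0 = Σ lx·mx = 0 + 1.8963 + 1.2404 + 1.0934 + 0.3612 + 0.0104 = 4.6017
R0 > 1, so the population is growing.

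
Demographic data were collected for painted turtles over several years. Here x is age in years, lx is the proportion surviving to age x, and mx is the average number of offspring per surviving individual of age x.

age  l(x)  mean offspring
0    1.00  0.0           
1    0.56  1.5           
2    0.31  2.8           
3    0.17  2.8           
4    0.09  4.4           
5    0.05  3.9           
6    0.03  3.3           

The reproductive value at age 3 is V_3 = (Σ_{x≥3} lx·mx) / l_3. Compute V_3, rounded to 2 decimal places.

lx·mx for x ≥ 3: 0.476, 0.396, 0.195, 0.099 → sum = 1.166
V_3 = 1.166 / l_3 = 1.166 / 0.17 = 6.858824… → 6.86

6.86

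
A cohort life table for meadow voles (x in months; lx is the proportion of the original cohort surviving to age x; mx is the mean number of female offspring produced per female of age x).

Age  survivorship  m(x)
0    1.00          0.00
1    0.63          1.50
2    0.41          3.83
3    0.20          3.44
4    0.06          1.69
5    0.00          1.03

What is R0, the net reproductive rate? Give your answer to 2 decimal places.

lx·mx by age: 0, 0.945, 1.5703, 0.688, 0.1014, 0
R0 = Σ lx·mx = 3.3047 → 3.30

3.30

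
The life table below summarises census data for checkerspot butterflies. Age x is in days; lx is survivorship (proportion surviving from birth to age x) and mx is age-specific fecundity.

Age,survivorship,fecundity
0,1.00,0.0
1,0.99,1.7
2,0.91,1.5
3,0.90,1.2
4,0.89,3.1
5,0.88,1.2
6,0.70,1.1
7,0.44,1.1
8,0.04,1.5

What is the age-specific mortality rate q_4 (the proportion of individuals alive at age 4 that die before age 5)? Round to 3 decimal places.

0.011

q_4 = (l_4 − l_5) / l_4 = (0.89 − 0.88) / 0.89
     = 0.01 / 0.89 = 0.011236… → 0.011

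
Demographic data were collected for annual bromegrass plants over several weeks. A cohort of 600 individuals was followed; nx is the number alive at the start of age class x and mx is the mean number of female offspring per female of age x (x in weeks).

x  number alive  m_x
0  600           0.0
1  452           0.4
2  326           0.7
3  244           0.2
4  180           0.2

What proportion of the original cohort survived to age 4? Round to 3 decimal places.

0.300

l_4 = n_4/n_0 = 180/600 = 0.3 → 0.300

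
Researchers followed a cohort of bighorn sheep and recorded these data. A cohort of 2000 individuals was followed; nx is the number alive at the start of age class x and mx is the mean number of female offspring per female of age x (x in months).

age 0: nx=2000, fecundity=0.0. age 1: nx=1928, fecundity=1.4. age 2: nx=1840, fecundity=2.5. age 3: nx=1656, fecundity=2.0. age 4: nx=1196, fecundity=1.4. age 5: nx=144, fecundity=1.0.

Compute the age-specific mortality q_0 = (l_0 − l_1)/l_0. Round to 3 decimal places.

lx = nx/n0 = nx/2000: 1, 0.964, 0.92, 0.828, 0.598, 0.072
q_0 = (l_0 − l_1) / l_0 = (1 − 0.964) / 1
     = 0.036 / 1 = 0.036 → 0.036

0.036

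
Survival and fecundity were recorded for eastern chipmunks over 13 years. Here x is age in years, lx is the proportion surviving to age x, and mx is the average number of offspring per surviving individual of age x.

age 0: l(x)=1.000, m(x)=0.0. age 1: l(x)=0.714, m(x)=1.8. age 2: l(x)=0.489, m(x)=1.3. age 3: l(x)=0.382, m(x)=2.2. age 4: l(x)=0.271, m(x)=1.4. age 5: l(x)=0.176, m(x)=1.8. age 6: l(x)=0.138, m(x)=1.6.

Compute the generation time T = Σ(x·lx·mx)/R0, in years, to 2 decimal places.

2.58

lx·mx: 0, 1.2852, 0.6357, 0.8404, 0.3794, 0.3168, 0.2208 → R0 = 3.6783
x·lx·mx: 0, 1.2852, 1.2714, 2.5212, 1.5176, 1.584, 1.3248 → Σ = 9.5042
T = 9.5042 / 3.6783 = 2.583857… → 2.58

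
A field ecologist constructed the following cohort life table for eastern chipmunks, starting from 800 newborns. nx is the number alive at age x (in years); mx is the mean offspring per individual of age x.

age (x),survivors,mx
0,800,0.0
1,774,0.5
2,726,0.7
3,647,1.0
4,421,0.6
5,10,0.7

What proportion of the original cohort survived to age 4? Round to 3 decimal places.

l_4 = n_4/n_0 = 421/800 = 0.52625 → 0.526

0.526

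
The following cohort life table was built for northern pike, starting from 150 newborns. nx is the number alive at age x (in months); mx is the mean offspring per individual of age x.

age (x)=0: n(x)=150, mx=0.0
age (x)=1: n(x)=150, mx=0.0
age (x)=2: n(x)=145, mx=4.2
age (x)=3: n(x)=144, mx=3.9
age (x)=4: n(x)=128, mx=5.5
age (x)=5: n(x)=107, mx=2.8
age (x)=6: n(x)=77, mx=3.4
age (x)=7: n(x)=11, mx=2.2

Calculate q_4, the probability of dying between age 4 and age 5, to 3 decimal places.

lx = nx/n0 = nx/150: 1, 1, 0.96667…, 0.96, 0.85333…, 0.71333…, 0.51333…, 0.07333…
q_4 = (l_4 − l_5) / l_4 = (0.853333… − 0.713333…) / 0.853333…
     = 0.14… / 0.853333… = 0.164063… → 0.164

0.164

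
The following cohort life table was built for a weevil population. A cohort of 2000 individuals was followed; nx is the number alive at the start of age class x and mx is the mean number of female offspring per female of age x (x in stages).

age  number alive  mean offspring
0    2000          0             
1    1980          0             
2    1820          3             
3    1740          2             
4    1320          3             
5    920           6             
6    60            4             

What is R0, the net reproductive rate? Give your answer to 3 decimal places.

lx = nx/n0 = nx/2000: 1, 0.99, 0.91, 0.87, 0.66, 0.46, 0.03
lx·mx by age: 0, 0, 2.73, 1.74, 1.98, 2.76, 0.12
R0 = Σ lx·mx = 9.33 → 9.330

9.330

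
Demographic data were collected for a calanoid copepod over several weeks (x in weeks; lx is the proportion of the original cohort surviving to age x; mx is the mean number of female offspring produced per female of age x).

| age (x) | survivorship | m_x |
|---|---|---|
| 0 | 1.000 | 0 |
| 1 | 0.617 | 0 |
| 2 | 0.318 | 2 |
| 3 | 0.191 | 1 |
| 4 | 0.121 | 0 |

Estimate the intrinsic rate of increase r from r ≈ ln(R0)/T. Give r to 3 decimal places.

-0.085

R0 = Σ lx·mx = 0 + 0 + 0.636 + 0.191 + 0 = 0.827
Σ x·lx·mx = 1.845; T = 1.845/0.827 = 2.23096…
r ≈ ln(R0)/T = ln(0.827)/2.23096… = -0.08514… → -0.085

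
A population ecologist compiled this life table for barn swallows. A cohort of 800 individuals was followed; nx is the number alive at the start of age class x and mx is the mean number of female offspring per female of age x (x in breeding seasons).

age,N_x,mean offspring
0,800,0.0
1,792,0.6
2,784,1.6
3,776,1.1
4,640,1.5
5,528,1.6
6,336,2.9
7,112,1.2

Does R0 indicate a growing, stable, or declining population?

lx = nx/n0 = nx/800: 1, 0.99, 0.98, 0.97, 0.8, 0.66, 0.42, 0.14
R0 = Σ lx·mx = 0 + 0.594 + 1.568 + 1.067 + 1.2 + 1.056 + 1.218 + 0.168 = 6.871
R0 > 1, so the population is growing.

growing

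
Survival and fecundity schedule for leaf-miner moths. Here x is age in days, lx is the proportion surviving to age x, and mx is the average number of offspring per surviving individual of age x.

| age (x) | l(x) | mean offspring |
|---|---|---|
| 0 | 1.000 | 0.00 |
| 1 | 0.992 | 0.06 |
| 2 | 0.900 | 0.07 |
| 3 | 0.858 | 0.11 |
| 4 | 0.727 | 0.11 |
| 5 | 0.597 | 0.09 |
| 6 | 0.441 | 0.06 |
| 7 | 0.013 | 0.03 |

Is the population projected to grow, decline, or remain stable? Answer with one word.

declining

R0 = Σ lx·mx = 0 + 0.05952 + 0.063 + 0.09438 + 0.07997 + 0.05373 + 0.02646 + 0.00039 = 0.37745
R0 < 1, so the population is declining.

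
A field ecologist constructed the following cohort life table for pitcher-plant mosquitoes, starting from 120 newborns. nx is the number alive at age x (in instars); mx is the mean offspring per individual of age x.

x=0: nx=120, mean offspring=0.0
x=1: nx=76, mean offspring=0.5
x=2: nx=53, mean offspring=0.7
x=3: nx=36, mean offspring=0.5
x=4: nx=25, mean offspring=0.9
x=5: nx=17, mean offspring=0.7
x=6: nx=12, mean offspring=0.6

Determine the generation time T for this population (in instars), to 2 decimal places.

lx = nx/n0 = nx/120: 1, 0.63333…, 0.44167…, 0.3, 0.20833…, 0.14167…, 0.1
lx·mx: 0, 0.316667…, 0.309167…, 0.15, 0.1875…, 0.099167…, 0.06 → R0 = 1.1225…
x·lx·mx: 0, 0.316667…, 0.618333…, 0.45, 0.75…, 0.495833…, 0.36 → Σ = 2.990833…
T = 2.990833… / 1.1225… = 2.664439… → 2.66

2.66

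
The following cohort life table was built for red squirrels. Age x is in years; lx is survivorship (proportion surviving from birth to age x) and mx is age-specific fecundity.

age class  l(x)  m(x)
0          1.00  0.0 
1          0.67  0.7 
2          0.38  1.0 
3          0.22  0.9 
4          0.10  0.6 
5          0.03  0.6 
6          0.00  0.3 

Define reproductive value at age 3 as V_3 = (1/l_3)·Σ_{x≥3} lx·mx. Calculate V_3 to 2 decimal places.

lx·mx for x ≥ 3: 0.198, 0.06, 0.018, 0 → sum = 0.276
V_3 = 0.276 / l_3 = 0.276 / 0.22 = 1.254545… → 1.25

1.25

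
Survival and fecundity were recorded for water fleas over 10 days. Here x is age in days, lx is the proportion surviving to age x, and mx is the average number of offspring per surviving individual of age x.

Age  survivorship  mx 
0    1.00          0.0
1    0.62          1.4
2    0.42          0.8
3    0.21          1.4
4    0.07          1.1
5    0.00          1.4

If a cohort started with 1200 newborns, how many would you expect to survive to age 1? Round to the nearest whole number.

744

Expected survivors = N0 · l_1 = 1200 × 0.62 = 744 → 744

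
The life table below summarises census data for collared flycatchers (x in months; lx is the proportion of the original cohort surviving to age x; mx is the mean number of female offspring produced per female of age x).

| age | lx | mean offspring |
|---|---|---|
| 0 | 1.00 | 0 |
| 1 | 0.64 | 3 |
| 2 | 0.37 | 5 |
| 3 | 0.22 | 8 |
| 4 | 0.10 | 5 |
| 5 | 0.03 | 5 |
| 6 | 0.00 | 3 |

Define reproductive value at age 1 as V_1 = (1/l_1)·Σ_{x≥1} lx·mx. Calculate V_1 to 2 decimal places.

9.66

lx·mx for x ≥ 1: 1.92, 1.85, 1.76, 0.5, 0.15, 0 → sum = 6.18
V_1 = 6.18 / l_1 = 6.18 / 0.64 = 9.65625 → 9.66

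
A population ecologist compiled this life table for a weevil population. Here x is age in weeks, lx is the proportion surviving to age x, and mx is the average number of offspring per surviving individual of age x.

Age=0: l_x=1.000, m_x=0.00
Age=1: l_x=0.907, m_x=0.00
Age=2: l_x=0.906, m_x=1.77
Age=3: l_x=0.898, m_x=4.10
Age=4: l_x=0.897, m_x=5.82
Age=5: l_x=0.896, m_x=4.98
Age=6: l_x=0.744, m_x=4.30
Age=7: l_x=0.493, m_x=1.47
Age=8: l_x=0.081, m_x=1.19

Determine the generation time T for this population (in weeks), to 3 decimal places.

lx·mx: 0, 0, 1.60362, 3.6818, 5.22054, 4.46208, 3.1992, 0.72471, 0.09639 → R0 = 18.98834
x·lx·mx: 0, 0, 3.20724, 11.0454, 20.88216, 22.3104, 19.1952, 5.07297, 0.77112 → Σ = 82.48449
T = 82.48449 / 18.98834 = 4.343955… → 4.344

4.344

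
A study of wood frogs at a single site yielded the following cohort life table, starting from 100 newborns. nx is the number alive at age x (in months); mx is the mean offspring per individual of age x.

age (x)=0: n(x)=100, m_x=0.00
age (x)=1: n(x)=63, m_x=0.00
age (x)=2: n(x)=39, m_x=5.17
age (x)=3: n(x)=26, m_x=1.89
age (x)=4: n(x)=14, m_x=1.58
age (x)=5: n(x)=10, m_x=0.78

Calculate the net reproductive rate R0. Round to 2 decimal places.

2.81

lx = nx/n0 = nx/100: 1, 0.63, 0.39, 0.26, 0.14, 0.1
lx·mx by age: 0, 0, 2.0163, 0.4914, 0.2212, 0.078
R0 = Σ lx·mx = 2.8069 → 2.81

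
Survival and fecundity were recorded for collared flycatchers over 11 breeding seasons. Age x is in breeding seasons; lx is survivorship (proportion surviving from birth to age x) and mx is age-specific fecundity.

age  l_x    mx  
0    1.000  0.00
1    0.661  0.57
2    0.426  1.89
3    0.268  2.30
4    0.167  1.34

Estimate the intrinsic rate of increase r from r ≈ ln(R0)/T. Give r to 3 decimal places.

R0 = Σ lx·mx = 0 + 0.37677 + 0.80514 + 0.6164 + 0.22378 = 2.02209
Σ x·lx·mx = 4.73137; T = 4.73137/2.02209 = 2.33984…
r ≈ ln(R0)/T = ln(2.02209)/2.33984… = 0.30093… → 0.301

0.301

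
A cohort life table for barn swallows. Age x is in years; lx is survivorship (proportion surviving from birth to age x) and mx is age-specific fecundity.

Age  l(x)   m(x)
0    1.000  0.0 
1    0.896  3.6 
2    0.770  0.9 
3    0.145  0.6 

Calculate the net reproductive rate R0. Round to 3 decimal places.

lx·mx by age: 0, 3.2256, 0.693, 0.087
R0 = Σ lx·mx = 4.0056 → 4.006

4.006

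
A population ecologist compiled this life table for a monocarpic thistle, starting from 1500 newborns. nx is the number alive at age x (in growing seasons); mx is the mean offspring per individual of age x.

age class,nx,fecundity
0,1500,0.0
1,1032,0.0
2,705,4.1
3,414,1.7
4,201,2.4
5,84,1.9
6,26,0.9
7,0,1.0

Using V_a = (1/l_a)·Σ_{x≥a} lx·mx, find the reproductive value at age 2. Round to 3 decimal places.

lx = nx/n0 = nx/1500: 1, 0.688, 0.47, 0.276, 0.134, 0.056, 0.01733…, 0
lx·mx for x ≥ 2: 1.927, 0.4692, 0.3216, 0.1064, 0.0156…, 0 → sum = 2.8398…
V_2 = 2.8398… / l_2 = 2.8398… / 0.47 = 6.042128… → 6.042

6.042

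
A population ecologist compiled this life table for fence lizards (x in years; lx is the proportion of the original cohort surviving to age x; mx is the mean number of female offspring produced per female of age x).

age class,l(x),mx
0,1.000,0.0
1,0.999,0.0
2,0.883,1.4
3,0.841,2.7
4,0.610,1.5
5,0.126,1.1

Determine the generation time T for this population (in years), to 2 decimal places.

lx·mx: 0, 0, 1.2362, 2.2707, 0.915, 0.1386 → R0 = 4.5605
x·lx·mx: 0, 0, 2.4724, 6.8121, 3.66, 0.693 → Σ = 13.6375
T = 13.6375 / 4.5605 = 2.990352… → 2.99

2.99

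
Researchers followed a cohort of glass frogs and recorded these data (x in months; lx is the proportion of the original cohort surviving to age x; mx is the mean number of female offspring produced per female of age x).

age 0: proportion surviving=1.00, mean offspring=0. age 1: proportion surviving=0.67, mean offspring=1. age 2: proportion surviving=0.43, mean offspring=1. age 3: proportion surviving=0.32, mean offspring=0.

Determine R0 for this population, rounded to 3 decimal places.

1.100

lx·mx by age: 0, 0.67, 0.43, 0
R0 = Σ lx·mx = 1.1 → 1.100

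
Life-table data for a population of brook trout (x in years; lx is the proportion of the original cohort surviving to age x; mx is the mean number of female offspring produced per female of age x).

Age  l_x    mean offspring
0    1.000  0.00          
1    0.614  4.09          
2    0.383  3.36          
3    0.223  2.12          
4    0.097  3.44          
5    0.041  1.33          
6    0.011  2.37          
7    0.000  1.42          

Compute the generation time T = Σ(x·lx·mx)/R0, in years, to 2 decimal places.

1.76

lx·mx: 0, 2.51126, 1.28688, 0.47276, 0.33368, 0.05453, 0.02607, 0 → R0 = 4.68518
x·lx·mx: 0, 2.51126, 2.57376, 1.41828, 1.33472, 0.27265, 0.15642, 0 → Σ = 8.26709
T = 8.26709 / 4.68518 = 1.764519… → 1.76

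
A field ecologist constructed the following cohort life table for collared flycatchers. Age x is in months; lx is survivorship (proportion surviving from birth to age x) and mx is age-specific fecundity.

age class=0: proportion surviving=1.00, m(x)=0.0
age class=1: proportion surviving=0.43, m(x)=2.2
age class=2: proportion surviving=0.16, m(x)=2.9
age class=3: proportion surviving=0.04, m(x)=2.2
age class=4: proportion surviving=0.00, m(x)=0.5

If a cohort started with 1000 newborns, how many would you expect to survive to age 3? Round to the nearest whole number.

Expected survivors = N0 · l_3 = 1000 × 0.04 = 40 → 40

40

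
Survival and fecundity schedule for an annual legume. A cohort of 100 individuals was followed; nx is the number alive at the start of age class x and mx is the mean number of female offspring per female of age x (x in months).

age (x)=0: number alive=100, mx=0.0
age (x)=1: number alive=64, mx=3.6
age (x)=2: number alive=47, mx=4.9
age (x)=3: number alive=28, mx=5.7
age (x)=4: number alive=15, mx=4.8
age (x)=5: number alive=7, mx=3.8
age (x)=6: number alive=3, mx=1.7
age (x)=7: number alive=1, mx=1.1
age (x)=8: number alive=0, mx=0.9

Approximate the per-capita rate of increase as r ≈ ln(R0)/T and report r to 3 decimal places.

lx = nx/n0 = nx/100: 1, 0.64, 0.47, 0.28, 0.15, 0.07, 0.03, 0.01, 0
R0 = Σ lx·mx = 0 + 2.304 + 2.303 + 1.596 + 0.72 + 0.266 + 0.051 + 0.011 + 0 = 7.251
Σ x·lx·mx = 16.291; T = 16.291/7.251 = 2.24672…
r ≈ ln(R0)/T = ln(7.251)/2.24672… = 0.88179… → 0.882

0.882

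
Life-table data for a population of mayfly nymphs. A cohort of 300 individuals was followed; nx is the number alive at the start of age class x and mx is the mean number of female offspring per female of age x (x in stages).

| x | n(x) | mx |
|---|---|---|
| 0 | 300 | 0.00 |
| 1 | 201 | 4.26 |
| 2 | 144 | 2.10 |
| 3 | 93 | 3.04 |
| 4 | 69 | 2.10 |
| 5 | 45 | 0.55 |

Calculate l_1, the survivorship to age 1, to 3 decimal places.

0.670

l_1 = n_1/n_0 = 201/300 = 0.67 → 0.670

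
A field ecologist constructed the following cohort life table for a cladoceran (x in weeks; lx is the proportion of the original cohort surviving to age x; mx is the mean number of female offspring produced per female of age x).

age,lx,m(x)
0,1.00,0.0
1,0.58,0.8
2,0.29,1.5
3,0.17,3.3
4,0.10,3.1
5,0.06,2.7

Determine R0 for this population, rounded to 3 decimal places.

lx·mx by age: 0, 0.464, 0.435, 0.561, 0.31, 0.162
R0 = Σ lx·mx = 1.932 → 1.932

1.932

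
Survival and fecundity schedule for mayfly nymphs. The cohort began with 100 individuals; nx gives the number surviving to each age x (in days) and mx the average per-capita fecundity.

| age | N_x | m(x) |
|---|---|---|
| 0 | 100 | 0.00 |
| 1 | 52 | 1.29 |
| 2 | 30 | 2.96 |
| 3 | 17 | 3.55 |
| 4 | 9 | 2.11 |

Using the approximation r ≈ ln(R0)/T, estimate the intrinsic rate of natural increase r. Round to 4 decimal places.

0.4010

lx = nx/n0 = nx/100: 1, 0.52, 0.3, 0.17, 0.09
R0 = Σ lx·mx = 0 + 0.6708 + 0.888 + 0.6035 + 0.1899 = 2.3522
Σ x·lx·mx = 5.0169; T = 5.0169/2.3522 = 2.13285…
r ≈ ln(R0)/T = ln(2.3522)/2.13285… = 0.401036… → 0.4010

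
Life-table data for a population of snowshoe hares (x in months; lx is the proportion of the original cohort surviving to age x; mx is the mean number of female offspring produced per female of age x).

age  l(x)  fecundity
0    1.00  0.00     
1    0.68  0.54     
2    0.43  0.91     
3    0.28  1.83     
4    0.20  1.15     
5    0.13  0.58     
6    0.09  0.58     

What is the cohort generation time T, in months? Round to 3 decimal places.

lx·mx: 0, 0.3672, 0.3913, 0.5124, 0.23, 0.0754, 0.0522 → R0 = 1.6285
x·lx·mx: 0, 0.3672, 0.7826, 1.5372, 0.92, 0.377, 0.3132 → Σ = 4.2972
T = 4.2972 / 1.6285 = 2.638747… → 2.639

2.639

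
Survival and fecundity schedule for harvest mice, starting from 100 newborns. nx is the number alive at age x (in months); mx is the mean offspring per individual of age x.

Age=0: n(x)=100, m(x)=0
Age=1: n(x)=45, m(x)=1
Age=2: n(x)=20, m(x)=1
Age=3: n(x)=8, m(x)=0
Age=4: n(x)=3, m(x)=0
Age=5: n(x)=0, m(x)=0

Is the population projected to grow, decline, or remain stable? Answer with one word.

declining

lx = nx/n0 = nx/100: 1, 0.45, 0.2, 0.08, 0.03, 0
R0 = Σ lx·mx = 0 + 0.45 + 0.2 + 0 + 0 + 0 = 0.65
R0 < 1, so the population is declining.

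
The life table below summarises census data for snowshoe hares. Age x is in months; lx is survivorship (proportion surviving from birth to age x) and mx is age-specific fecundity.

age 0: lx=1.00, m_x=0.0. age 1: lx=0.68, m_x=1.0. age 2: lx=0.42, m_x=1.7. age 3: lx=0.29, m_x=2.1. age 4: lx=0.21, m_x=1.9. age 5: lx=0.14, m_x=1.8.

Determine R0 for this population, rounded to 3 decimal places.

lx·mx by age: 0, 0.68, 0.714, 0.609, 0.399, 0.252
R0 = Σ lx·mx = 2.654 → 2.654

2.654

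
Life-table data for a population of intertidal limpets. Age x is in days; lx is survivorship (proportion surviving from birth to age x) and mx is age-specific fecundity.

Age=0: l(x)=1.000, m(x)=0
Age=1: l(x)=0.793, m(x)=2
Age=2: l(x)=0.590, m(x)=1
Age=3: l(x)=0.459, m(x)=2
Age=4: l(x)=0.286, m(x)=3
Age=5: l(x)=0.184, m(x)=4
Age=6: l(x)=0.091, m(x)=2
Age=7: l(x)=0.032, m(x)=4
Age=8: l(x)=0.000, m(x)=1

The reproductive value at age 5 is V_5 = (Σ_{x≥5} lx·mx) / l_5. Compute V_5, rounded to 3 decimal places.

lx·mx for x ≥ 5: 0.736, 0.182, 0.128, 0 → sum = 1.046
V_5 = 1.046 / l_5 = 1.046 / 0.184 = 5.684783… → 5.685

5.685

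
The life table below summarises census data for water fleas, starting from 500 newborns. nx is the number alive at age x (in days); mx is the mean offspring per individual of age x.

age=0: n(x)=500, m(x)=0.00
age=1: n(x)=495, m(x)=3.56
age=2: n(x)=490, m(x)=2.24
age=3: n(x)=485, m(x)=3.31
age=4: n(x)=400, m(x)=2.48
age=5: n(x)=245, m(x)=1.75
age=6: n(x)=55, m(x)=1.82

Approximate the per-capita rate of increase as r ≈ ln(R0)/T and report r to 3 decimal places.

0.960

lx = nx/n0 = nx/500: 1, 0.99, 0.98, 0.97, 0.8, 0.49, 0.11
R0 = Σ lx·mx = 0 + 3.5244 + 2.1952 + 3.2107 + 1.984 + 0.8575 + 0.2002 = 11.972
Σ x·lx·mx = 30.9716; T = 30.9716/11.972 = 2.587…
r ≈ ln(R0)/T = ln(11.972)/2.587… = 0.95963… → 0.960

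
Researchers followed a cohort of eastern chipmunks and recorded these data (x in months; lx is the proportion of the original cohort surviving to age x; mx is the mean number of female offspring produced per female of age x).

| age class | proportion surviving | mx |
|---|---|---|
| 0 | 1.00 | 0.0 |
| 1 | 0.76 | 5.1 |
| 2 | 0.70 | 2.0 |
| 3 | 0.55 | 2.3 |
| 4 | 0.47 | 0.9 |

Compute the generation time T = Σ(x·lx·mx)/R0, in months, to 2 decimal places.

lx·mx: 0, 3.876, 1.4, 1.265, 0.423 → R0 = 6.964
x·lx·mx: 0, 3.876, 2.8, 3.795, 1.692 → Σ = 12.163
T = 12.163 / 6.964 = 1.746554… → 1.75

1.75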